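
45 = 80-35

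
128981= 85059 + 43922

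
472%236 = 0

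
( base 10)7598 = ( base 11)5788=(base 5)220343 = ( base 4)1312232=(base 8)16656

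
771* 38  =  29298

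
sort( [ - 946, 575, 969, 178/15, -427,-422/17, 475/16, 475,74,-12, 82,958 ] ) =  [ - 946, - 427,-422/17,-12, 178/15, 475/16, 74 , 82 , 475, 575, 958,969]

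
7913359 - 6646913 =1266446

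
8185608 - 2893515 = 5292093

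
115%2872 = 115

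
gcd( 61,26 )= 1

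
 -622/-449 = 622/449 = 1.39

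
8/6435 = 8/6435 = 0.00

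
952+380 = 1332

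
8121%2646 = 183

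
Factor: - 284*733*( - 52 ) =10824944 = 2^4*13^1*71^1 * 733^1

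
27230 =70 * 389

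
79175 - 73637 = 5538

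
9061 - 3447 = 5614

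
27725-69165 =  - 41440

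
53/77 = 53/77 = 0.69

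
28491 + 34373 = 62864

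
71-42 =29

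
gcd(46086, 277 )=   1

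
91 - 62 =29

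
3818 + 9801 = 13619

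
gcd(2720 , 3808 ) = 544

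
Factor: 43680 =2^5 *3^1 * 5^1*7^1*13^1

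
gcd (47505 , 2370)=15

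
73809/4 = 18452  +  1/4 = 18452.25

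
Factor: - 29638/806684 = -14819/403342 = - 2^( - 1 )*7^1*17^( - 1)*29^1 * 73^1 * 11863^( - 1)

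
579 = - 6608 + 7187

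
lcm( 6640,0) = 0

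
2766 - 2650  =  116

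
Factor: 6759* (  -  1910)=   -2^1*3^2*5^1*191^1*751^1  =  - 12909690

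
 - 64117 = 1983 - 66100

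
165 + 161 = 326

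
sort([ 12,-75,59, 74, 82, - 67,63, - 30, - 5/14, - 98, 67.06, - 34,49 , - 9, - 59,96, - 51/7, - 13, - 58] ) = [ - 98,-75 , - 67 , - 59,  -  58, - 34,-30, -13 , - 9,-51/7, - 5/14,12,49,59,63,67.06,74, 82,96]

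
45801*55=2519055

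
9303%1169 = 1120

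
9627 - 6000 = 3627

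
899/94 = 899/94 = 9.56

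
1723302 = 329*5238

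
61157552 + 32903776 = 94061328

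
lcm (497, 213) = 1491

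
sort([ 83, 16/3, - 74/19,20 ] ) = [-74/19,16/3, 20, 83]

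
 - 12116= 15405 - 27521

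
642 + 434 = 1076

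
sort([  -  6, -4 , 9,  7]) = [- 6, - 4,7,  9 ]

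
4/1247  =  4/1247 = 0.00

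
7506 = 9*834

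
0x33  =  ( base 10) 51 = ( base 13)3C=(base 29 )1m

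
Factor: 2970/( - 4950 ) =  - 3^1*5^( - 1 ) = -  3/5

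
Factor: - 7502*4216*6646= - 210202559072  =  - 2^5*11^2 * 17^1*31^2*3323^1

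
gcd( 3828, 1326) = 6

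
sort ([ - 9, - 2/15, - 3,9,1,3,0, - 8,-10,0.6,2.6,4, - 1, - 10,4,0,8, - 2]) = [ - 10, - 10, - 9, - 8,  -  3,  -  2, -1,  -  2/15,0,0 , 0.6, 1, 2.6,3, 4, 4,8,9]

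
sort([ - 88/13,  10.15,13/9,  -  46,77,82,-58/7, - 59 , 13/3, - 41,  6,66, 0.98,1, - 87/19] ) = [ - 59, - 46, - 41, - 58/7,-88/13,-87/19,  0.98,  1, 13/9,13/3 , 6,  10.15 , 66 , 77, 82 ] 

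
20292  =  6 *3382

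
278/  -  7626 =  - 139/3813 = - 0.04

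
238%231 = 7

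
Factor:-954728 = -2^3*131^1*911^1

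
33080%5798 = 4090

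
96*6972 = 669312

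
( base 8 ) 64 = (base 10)52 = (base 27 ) 1P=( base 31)1L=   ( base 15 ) 37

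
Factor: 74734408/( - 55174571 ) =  - 2^3 * 7^2*17^( - 1)*89^( - 1 )*36467^(-1) *190649^1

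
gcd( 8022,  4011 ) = 4011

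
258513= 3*86171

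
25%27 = 25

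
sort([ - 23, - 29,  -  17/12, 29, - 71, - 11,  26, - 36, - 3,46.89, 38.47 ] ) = [ - 71, - 36, - 29, - 23,-11 , - 3, - 17/12, 26, 29,38.47, 46.89]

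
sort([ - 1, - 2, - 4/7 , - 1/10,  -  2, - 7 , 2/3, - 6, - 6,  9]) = [ - 7,- 6, - 6, -2, - 2 , -1, -4/7, - 1/10,  2/3,9]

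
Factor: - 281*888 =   -  2^3*3^1* 37^1*281^1 = - 249528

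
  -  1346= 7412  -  8758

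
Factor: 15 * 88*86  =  2^4 * 3^1 * 5^1 * 11^1 * 43^1 = 113520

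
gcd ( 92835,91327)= 1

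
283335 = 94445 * 3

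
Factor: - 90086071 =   -  281^1*320591^1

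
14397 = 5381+9016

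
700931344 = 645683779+55247565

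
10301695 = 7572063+2729632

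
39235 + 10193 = 49428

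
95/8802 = 95/8802  =  0.01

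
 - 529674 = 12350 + -542024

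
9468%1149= 276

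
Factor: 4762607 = 283^1*16829^1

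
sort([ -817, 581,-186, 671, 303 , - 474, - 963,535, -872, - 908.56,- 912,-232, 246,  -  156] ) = [  -  963, - 912,-908.56,-872 ,-817, - 474, - 232, - 186 ,-156,246,303,535, 581, 671]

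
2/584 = 1/292 = 0.00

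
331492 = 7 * 47356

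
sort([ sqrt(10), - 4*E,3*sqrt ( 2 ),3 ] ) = [ - 4*E,3,sqrt(10),3*sqrt( 2 ) ]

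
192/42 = 4 + 4/7= 4.57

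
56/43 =56/43 = 1.30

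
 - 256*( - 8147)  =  2085632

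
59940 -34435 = 25505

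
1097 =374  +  723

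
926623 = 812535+114088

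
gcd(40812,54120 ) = 12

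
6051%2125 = 1801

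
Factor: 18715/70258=2^( - 1)*5^1* 19^1*197^1*35129^( - 1 )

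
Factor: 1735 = 5^1*347^1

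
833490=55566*15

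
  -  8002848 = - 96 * 83363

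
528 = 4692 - 4164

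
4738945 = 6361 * 745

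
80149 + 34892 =115041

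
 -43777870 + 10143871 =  - 33633999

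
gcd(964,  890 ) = 2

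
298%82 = 52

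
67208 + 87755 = 154963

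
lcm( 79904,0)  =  0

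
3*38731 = 116193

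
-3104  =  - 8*388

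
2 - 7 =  - 5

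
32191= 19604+12587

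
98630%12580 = 10570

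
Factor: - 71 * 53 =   -  53^1*71^1 = -3763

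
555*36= 19980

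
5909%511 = 288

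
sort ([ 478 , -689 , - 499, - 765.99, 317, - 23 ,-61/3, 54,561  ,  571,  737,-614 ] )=[  -  765.99,  -  689, - 614, - 499, - 23,- 61/3 , 54, 317,478, 561, 571,737 ] 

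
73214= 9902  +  63312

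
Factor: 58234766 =2^1*29117383^1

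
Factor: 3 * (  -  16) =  - 48  =  - 2^4*3^1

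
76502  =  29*2638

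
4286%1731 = 824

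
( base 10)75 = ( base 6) 203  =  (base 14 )55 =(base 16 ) 4B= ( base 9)83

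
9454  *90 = 850860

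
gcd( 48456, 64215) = 9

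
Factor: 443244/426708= 3^( - 4)*43^1*439^( - 1)*859^1 =36937/35559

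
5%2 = 1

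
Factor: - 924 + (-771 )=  - 3^1*5^1*113^1 = -1695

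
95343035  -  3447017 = 91896018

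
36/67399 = 36/67399  =  0.00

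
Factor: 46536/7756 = 2^1*3^1 = 6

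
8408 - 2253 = 6155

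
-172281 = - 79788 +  - 92493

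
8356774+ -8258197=98577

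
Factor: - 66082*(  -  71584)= 4730413888  =  2^6* 19^1* 37^1*47^1 * 2237^1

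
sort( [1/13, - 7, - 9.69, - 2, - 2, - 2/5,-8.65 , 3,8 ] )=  [ - 9.69, - 8.65, - 7 ,-2, - 2, - 2/5, 1/13,  3,  8] 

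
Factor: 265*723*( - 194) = - 2^1*3^1*5^1*53^1*97^1*241^1 = - 37169430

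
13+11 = 24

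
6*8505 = 51030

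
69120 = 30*2304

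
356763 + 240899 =597662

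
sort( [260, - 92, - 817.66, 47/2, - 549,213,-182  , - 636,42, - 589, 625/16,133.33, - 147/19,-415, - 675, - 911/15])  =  [ - 817.66, - 675, - 636,-589, - 549,-415, - 182, - 92, - 911/15, - 147/19, 47/2,625/16, 42,133.33,213, 260]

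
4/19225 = 4/19225 =0.00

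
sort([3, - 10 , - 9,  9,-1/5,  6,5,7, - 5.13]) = [ - 10, - 9, - 5.13, - 1/5,3,5,6, 7,9] 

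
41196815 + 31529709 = 72726524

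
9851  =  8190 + 1661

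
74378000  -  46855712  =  27522288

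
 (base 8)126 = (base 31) 2o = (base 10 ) 86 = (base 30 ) 2q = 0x56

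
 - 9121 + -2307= - 11428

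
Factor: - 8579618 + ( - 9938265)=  - 18517883 = - 18517883^1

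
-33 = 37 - 70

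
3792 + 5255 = 9047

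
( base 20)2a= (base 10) 50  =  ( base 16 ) 32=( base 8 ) 62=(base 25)20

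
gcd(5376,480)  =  96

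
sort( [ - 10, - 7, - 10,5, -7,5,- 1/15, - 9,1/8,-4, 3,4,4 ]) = [ - 10, - 10, - 9, -7, - 7,  -  4,- 1/15, 1/8,3, 4,4 , 5 , 5 ] 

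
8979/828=10 + 233/276  =  10.84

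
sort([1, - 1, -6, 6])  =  [ - 6,-1,  1,  6]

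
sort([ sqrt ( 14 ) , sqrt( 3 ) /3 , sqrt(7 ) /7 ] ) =[ sqrt( 7) /7, sqrt(3)/3,sqrt( 14)]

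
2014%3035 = 2014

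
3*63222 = 189666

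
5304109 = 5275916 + 28193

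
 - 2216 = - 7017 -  - 4801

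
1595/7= 227 + 6/7=227.86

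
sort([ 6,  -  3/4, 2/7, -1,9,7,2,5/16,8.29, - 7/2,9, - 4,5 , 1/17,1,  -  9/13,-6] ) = [ - 6,  -  4, - 7/2,-1, - 3/4,  -  9/13,1/17,2/7,  5/16,1, 2,  5,6,7,8.29,9,9 ]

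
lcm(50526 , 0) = 0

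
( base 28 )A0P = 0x1eb9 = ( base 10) 7865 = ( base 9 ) 11708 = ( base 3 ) 101210022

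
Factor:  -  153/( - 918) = 2^( - 1) * 3^(-1) = 1/6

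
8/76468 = 2/19117 = 0.00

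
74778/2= 37389 = 37389.00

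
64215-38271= 25944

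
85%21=1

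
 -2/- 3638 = 1/1819 = 0.00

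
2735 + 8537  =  11272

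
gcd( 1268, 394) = 2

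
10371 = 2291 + 8080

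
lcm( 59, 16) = 944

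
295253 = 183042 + 112211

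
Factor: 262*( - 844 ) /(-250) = 2^2*5^( - 3 )*131^1 * 211^1  =  110564/125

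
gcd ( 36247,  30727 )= 1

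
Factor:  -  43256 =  - 2^3*5407^1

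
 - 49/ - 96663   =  7/13809 = 0.00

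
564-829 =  - 265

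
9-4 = 5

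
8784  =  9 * 976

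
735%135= 60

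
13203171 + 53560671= 66763842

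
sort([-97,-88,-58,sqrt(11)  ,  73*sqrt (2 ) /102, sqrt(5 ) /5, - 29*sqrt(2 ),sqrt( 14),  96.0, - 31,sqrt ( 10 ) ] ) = [  -  97,  -  88,-58, - 29* sqrt( 2), - 31,sqrt(  5)/5, 73*sqrt( 2 )/102,sqrt( 10 ),  sqrt( 11 ),  sqrt( 14) , 96.0 ] 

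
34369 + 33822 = 68191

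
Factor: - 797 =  - 797^1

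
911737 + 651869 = 1563606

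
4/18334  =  2/9167 = 0.00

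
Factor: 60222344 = 2^3*7^1*13^1*82723^1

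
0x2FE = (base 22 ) 1CI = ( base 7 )2143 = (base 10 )766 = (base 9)1041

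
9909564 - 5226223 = 4683341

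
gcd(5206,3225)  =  1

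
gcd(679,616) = 7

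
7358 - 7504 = - 146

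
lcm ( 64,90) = 2880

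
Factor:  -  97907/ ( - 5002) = 2^(-1 )*19^1*41^( - 1) * 61^( - 1)*5153^1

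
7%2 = 1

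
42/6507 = 14/2169 = 0.01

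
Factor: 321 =3^1*107^1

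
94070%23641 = 23147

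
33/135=11/45 = 0.24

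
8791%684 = 583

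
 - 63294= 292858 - 356152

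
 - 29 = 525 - 554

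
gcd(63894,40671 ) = 3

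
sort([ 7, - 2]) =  [ - 2 , 7] 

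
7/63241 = 7/63241  =  0.00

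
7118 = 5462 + 1656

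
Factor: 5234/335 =2^1*5^( - 1 )*67^ (- 1 )*2617^1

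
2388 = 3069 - 681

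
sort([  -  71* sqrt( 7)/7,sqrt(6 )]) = [ - 71*sqrt( 7) /7,sqrt(6)]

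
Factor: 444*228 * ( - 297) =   -  30065904 = -2^4*3^5*  11^1 * 19^1* 37^1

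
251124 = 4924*51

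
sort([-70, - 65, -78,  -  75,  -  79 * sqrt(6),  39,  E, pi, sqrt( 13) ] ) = [-79* sqrt( 6), - 78, - 75,  -  70, - 65, E, pi,sqrt( 13), 39]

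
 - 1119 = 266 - 1385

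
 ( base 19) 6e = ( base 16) 80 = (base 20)68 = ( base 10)128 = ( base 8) 200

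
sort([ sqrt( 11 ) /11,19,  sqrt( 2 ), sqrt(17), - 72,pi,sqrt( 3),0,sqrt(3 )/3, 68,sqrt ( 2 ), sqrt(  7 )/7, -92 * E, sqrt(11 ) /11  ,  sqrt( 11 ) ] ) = [ - 92*E,-72,0,sqrt( 11) /11,sqrt( 11 ) /11,sqrt ( 7)/7 , sqrt ( 3) /3,sqrt( 2 ),sqrt( 2), sqrt( 3 ), pi,sqrt( 11 ), sqrt(17),19,68 ] 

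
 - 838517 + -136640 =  - 975157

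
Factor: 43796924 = 2^2*31^1*353201^1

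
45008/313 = 143 + 249/313 =143.80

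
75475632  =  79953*944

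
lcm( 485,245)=23765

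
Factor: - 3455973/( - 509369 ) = 3^3*7^( - 1) * 31^1*4129^1*72767^( - 1 ) 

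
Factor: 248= 2^3*31^1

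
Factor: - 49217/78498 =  - 79/126 = - 2^( -1)*3^( - 2)*7^( -1 ) * 79^1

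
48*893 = 42864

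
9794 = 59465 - 49671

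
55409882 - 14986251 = 40423631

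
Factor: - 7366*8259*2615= - 159085601310 = -  2^1*3^1*5^1*29^1*127^1* 523^1*2753^1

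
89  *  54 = 4806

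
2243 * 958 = 2148794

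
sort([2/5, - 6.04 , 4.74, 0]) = [ - 6.04, 0, 2/5, 4.74 ] 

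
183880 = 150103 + 33777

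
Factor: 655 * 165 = 108075= 3^1*5^2*11^1*131^1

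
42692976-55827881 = -13134905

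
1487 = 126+1361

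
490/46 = 245/23=10.65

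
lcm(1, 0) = 0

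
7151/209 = 7151/209 = 34.22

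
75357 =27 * 2791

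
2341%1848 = 493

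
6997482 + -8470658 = - 1473176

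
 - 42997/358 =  - 42997/358 = - 120.10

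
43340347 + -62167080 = - 18826733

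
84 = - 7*( - 12 ) 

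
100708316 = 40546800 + 60161516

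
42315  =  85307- 42992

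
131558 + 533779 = 665337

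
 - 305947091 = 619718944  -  925666035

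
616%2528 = 616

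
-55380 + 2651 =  - 52729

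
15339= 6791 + 8548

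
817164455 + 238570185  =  1055734640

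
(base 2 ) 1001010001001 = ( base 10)4745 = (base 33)4bq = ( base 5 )122440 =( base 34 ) 43j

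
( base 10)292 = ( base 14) 16c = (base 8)444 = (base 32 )94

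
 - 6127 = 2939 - 9066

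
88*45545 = 4007960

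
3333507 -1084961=2248546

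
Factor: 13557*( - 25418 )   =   - 2^1*3^1*71^1  *179^1*4519^1 = - 344591826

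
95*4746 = 450870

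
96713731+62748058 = 159461789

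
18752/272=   68 + 16/17 = 68.94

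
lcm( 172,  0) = 0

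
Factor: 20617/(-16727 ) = - 43^( - 1) *53^1  =  - 53/43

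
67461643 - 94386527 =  - 26924884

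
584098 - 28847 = 555251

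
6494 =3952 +2542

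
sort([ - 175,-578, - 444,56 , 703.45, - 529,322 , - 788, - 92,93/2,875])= [ - 788, - 578, - 529,- 444,-175,-92,93/2,56, 322,703.45 , 875]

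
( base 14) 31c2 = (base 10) 8598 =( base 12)4b86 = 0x2196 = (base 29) a6e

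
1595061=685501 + 909560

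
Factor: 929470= 2^1*5^1*41^1* 2267^1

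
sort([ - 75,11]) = [ - 75, 11] 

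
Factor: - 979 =-11^1*89^1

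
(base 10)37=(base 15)27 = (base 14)29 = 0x25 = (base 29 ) 18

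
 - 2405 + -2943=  - 5348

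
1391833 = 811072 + 580761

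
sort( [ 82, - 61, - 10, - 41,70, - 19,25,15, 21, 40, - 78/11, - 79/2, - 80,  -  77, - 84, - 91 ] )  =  [ - 91, - 84, - 80, - 77, - 61, - 41, -79/2, -19, - 10, - 78/11,15, 21,25,40, 70, 82]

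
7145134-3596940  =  3548194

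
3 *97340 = 292020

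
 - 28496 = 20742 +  - 49238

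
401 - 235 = 166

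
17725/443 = 40+5/443 = 40.01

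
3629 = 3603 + 26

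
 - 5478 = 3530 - 9008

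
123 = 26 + 97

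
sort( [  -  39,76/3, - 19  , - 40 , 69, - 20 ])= [-40, - 39, - 20, - 19,76/3, 69] 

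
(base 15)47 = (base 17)3G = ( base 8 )103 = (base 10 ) 67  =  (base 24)2j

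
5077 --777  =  5854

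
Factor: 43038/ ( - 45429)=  - 2^1*3^2*19^ (- 1)=-  18/19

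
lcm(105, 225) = 1575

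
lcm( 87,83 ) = 7221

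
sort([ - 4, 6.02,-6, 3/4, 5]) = [ - 6,-4,3/4, 5, 6.02] 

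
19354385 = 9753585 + 9600800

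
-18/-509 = 18/509 = 0.04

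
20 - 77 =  - 57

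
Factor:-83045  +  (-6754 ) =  - 3^1*37^1*809^1 = - 89799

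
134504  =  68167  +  66337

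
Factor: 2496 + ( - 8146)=  -  5650 = - 2^1*5^2*113^1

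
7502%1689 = 746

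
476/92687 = 68/13241 = 0.01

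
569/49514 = 569/49514  =  0.01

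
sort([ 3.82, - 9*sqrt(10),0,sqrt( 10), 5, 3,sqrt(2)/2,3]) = [ -9*sqrt( 10 ),  0,sqrt( 2) /2, 3, 3,sqrt ( 10),3.82,5] 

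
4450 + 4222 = 8672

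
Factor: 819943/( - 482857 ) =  - 41^(-1) * 11777^( - 1)* 819943^1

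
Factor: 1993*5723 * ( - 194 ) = - 2^1*59^1*97^2 *1993^1 = - 2212752166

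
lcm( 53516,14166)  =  481644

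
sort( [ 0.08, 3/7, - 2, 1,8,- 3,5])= [  -  3, - 2, 0.08 , 3/7, 1,5, 8]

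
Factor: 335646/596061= 58/103 = 2^1*29^1*103^ (-1)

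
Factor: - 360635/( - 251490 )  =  869/606 =2^ ( - 1) * 3^( - 1)*11^1*79^1 *101^(-1)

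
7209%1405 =184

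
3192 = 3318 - 126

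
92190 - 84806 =7384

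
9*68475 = 616275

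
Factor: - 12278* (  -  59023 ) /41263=2^1*7^1*877^1*41263^(- 1)*59023^1   =  724684394/41263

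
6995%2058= 821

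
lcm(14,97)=1358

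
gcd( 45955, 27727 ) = 7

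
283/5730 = 283/5730 = 0.05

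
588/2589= 196/863=0.23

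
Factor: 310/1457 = 10/47 = 2^1*5^1*47^(-1) 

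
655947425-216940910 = 439006515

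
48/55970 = 24/27985 = 0.00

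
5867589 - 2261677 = 3605912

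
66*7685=507210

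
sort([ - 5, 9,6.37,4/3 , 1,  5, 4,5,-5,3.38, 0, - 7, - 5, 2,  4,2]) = [  -  7, - 5, - 5, - 5,  0, 1, 4/3,2 , 2,3.38, 4, 4,5, 5, 6.37, 9]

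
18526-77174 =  - 58648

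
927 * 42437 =39339099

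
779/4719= 779/4719 = 0.17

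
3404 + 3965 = 7369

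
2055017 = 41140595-39085578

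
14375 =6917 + 7458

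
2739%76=3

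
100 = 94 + 6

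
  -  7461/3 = -2487 =- 2487.00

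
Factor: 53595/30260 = 2^(  -  2 ) * 3^3*17^(-1 )*89^(-1 )*397^1 = 10719/6052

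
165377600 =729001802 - 563624202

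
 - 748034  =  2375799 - 3123833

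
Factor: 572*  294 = 168168 = 2^3*3^1*7^2*11^1*13^1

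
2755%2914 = 2755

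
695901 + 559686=1255587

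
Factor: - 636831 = -3^2*13^1*5443^1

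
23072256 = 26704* 864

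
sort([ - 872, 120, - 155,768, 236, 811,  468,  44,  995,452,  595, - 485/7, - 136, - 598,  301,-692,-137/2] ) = [-872, - 692, - 598, - 155 ,-136, - 485/7, -137/2, 44 , 120 , 236,301,452 , 468 , 595, 768,  811,  995 ]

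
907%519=388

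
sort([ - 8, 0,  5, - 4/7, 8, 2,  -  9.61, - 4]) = [ - 9.61, - 8, - 4, - 4/7, 0,2, 5, 8]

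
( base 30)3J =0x6D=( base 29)3M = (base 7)214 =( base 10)109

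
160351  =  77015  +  83336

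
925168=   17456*53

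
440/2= 220= 220.00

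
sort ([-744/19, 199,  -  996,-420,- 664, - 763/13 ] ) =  [-996,- 664, - 420,-763/13,-744/19,  199]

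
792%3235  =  792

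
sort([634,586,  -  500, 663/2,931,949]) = [ - 500 , 663/2 , 586 , 634, 931,949]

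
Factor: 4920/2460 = 2= 2^1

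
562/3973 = 562/3973 = 0.14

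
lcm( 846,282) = 846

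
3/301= 3/301 = 0.01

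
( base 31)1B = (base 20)22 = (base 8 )52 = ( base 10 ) 42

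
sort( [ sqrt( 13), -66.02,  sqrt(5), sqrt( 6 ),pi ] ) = [-66.02,sqrt(5),sqrt( 6),pi, sqrt( 13)] 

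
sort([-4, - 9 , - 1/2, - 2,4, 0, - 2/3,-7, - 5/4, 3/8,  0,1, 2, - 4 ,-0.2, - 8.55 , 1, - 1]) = [ - 9, - 8.55,-7,-4, - 4, - 2,-5/4, - 1, - 2/3, - 1/2, -0.2, 0,0,3/8,1 , 1, 2,4]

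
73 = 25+48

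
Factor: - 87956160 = - 2^6*3^1*5^1 *91621^1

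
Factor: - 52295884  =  -2^2*31^1*421741^1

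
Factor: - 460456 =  - 2^3*57557^1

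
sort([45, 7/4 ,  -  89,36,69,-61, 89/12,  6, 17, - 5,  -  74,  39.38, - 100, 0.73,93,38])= [ - 100, -89, - 74 ,-61,  -  5, 0.73,7/4, 6, 89/12, 17,  36,38, 39.38, 45 , 69, 93] 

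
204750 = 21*9750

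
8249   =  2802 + 5447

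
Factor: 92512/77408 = 7^2*41^(  -  1 ) = 49/41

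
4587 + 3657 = 8244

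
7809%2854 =2101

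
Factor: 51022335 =3^1*5^1*7^1*13^1 * 37379^1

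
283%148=135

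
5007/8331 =1669/2777 = 0.60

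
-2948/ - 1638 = 1 + 655/819 = 1.80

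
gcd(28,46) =2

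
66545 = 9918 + 56627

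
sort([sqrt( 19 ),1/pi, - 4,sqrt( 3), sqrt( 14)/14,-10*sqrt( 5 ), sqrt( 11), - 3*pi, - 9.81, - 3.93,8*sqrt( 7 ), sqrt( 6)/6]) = [ - 10* sqrt( 5 ), - 9.81, - 3*pi, - 4,-3.93, sqrt (14) /14, 1/pi, sqrt( 6)/6 , sqrt(3),sqrt( 11),  sqrt ( 19 ),8 * sqrt( 7 )]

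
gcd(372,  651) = 93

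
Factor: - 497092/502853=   -  2^2*13^( - 1 )*47^(-1)*151^1 = -604/611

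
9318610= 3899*2390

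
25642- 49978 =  - 24336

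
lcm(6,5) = 30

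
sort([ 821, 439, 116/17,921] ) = [ 116/17,439,821, 921]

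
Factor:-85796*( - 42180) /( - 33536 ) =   -  226179705/2096 = - 2^( - 4 )*3^1 * 5^1*19^1*37^1*89^1*131^( - 1)*241^1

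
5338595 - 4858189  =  480406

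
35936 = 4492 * 8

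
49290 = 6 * 8215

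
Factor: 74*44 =2^3*11^1*37^1 = 3256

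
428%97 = 40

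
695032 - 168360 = 526672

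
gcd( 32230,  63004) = 2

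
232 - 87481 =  - 87249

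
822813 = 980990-158177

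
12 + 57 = 69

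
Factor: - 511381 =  - 13^1*139^1*283^1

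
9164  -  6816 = 2348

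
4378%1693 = 992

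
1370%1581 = 1370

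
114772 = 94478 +20294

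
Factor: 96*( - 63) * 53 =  - 2^5*3^3*7^1*53^1 = - 320544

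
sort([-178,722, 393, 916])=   [-178 , 393, 722 , 916]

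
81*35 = 2835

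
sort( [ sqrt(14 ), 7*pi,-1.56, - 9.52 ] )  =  [- 9.52,- 1.56, sqrt( 14), 7*pi] 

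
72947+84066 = 157013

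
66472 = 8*8309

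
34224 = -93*( -368 ) 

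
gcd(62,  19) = 1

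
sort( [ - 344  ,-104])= [ - 344, - 104] 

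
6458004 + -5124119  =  1333885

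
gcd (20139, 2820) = 3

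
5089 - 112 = 4977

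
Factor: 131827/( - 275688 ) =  - 241/504 = - 2^ ( - 3 )*3^ ( - 2 )*7^ (-1 )*241^1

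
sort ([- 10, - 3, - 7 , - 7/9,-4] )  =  [ - 10,-7, - 4, - 3, - 7/9]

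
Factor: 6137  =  17^1*19^2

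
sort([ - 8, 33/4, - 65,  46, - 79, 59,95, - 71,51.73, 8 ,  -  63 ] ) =[-79, - 71, - 65 , - 63, - 8, 8,  33/4,46,51.73,59  ,  95] 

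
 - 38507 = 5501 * ( - 7 )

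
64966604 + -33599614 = 31366990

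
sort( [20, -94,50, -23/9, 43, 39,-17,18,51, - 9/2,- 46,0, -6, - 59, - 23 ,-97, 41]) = [ -97, - 94, - 59, - 46, -23,  -  17 , - 6 , - 9/2, - 23/9,0,18, 20,39,41,43, 50,51 ]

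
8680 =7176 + 1504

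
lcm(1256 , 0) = 0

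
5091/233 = 21 + 198/233 = 21.85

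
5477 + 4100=9577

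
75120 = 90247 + -15127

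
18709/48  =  389 + 37/48=389.77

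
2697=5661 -2964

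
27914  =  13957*2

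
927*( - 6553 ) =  - 6074631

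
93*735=68355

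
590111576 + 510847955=1100959531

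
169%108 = 61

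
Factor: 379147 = 379147^1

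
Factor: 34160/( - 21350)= - 8/5 = - 2^3*5^ ( -1) 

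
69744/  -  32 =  - 4359/2  =  - 2179.50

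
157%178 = 157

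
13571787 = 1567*8661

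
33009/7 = 4715 + 4/7 = 4715.57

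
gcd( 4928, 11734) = 2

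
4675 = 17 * 275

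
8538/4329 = 1+1403/1443 = 1.97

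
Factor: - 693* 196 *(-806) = 2^3*3^2*7^3*11^1*13^1*31^1 = 109477368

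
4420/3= 1473 + 1/3 = 1473.33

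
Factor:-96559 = - 223^1*433^1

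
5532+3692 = 9224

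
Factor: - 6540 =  - 2^2*3^1 *5^1*109^1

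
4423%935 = 683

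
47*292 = 13724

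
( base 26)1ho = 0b10001110110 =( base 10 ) 1142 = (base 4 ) 101312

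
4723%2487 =2236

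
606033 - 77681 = 528352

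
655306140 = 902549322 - 247243182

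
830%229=143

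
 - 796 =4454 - 5250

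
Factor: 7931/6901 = 7^1 *11^1*67^(- 1 ) = 77/67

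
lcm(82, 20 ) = 820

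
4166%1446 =1274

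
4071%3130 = 941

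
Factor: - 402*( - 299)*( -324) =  - 38944152 = - 2^3*3^5*13^1*23^1 * 67^1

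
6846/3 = 2282 = 2282.00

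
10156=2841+7315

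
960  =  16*60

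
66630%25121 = 16388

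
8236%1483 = 821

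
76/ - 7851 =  - 76/7851 = - 0.01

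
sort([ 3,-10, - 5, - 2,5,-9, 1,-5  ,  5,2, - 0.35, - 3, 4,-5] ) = [ -10,-9,  -  5, - 5, - 5,-3,-2,  -  0.35,1, 2 , 3, 4, 5, 5] 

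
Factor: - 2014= -2^1*19^1 * 53^1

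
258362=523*494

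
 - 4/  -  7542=2/3771 = 0.00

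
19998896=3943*5072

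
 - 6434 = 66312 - 72746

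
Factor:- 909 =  -3^2*101^1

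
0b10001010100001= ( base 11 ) 672a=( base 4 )2022201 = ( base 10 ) 8865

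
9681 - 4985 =4696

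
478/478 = 1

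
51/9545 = 51/9545=0.01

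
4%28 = 4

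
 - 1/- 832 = 1/832 = 0.00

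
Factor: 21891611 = 7^1*31^1*79^1 *1277^1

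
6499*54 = 350946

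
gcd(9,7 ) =1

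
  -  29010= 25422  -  54432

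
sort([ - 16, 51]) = [- 16,  51]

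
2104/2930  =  1052/1465 = 0.72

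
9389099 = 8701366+687733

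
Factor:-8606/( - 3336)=2^ (- 2)*3^( - 1)*13^1*139^( - 1)*331^1 = 4303/1668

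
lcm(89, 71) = 6319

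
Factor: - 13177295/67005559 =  - 5^1*17^1*  157^( - 1 ) *155027^1*426787^( - 1) 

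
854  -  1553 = - 699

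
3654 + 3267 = 6921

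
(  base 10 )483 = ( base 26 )IF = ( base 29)GJ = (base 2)111100011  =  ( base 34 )e7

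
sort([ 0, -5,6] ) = [-5,0,6]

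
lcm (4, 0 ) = 0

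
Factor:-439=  - 439^1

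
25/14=25/14  =  1.79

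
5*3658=18290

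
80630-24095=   56535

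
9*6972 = 62748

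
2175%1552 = 623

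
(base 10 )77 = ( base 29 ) 2J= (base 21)3E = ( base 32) 2d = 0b1001101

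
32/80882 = 16/40441= 0.00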